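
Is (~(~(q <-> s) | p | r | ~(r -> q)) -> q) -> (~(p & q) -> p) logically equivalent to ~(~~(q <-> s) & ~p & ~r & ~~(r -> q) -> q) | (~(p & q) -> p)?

p | q | r | s | φ | ψ
- | - | - | - | - | -
F | F | F | F | T | T
F | F | F | T | F | F
F | F | T | F | F | F
F | F | T | T | F | F
F | T | F | F | F | F
F | T | F | T | F | F
F | T | T | F | F | F
F | T | T | T | F | F
T | F | F | F | T | T
T | F | F | T | T | T
T | F | T | F | T | T
T | F | T | T | T | T
T | T | F | F | T | T
T | T | F | T | T | T
T | T | T | F | T | T
T | T | T | T | T | T
The columns for φ and ψ agree on every row, so they are logically equivalent.

equivalent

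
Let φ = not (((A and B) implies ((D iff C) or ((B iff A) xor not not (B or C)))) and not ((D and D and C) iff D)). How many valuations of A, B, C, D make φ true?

A  B  C  D  |  (A and B)  (D iff C)  (B iff A)  (B or C)  not (B or C)  not not (B or C)  (D and D and C)  ((D and D and C) iff D)  not ((D and D and C) iff D)  φ
F  F  F  F  |      F          T          T         F           T               F                 F                    T                          F               T
F  F  F  T  |      F          F          T         F           T               F                 F                    F                          T               F
F  F  T  F  |      F          F          T         T           F               T                 F                    T                          F               T
F  F  T  T  |      F          T          T         T           F               T                 T                    T                          F               T
F  T  F  F  |      F          T          F         T           F               T                 F                    T                          F               T
F  T  F  T  |      F          F          F         T           F               T                 F                    F                          T               F
F  T  T  F  |      F          F          F         T           F               T                 F                    T                          F               T
F  T  T  T  |      F          T          F         T           F               T                 T                    T                          F               T
T  F  F  F  |      F          T          F         F           T               F                 F                    T                          F               T
T  F  F  T  |      F          F          F         F           T               F                 F                    F                          T               F
T  F  T  F  |      F          F          F         T           F               T                 F                    T                          F               T
T  F  T  T  |      F          T          F         T           F               T                 T                    T                          F               T
T  T  F  F  |      T          T          T         T           F               T                 F                    T                          F               T
T  T  F  T  |      T          F          T         T           F               T                 F                    F                          T               T
T  T  T  F  |      T          F          T         T           F               T                 F                    T                          F               T
T  T  T  T  |      T          T          T         T           F               T                 T                    T                          F               T
The formula is true on 13 of the 16 rows.

13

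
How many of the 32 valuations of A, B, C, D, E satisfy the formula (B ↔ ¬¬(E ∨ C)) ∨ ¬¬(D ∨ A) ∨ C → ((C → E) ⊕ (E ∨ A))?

A  B  C  D  E  |  φ
1  1  1  1  1  |  0
1  1  1  1  0  |  1
1  1  1  0  1  |  0
1  1  1  0  0  |  1
1  1  0  1  1  |  0
1  1  0  1  0  |  0
1  1  0  0  1  |  0
1  1  0  0  0  |  0
1  0  1  1  1  |  0
1  0  1  1  0  |  1
1  0  1  0  1  |  0
1  0  1  0  0  |  1
1  0  0  1  1  |  0
1  0  0  1  0  |  0
1  0  0  0  1  |  0
1  0  0  0  0  |  0
0  1  1  1  1  |  0
0  1  1  1  0  |  0
0  1  1  0  1  |  0
0  1  1  0  0  |  0
0  1  0  1  1  |  0
0  1  0  1  0  |  1
0  1  0  0  1  |  0
0  1  0  0  0  |  1
0  0  1  1  1  |  0
0  0  1  1  0  |  0
0  0  1  0  1  |  0
0  0  1  0  0  |  0
0  0  0  1  1  |  0
0  0  0  1  0  |  1
0  0  0  0  1  |  1
0  0  0  0  0  |  1
The formula is true on 9 of the 32 rows.

9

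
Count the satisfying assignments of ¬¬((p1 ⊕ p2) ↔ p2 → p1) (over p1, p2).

p1 | p2 | ¬¬((p1 ⊕ p2) ↔ (p2 → p1))
-- | -- | -------------------------
T  | T  |             F            
T  | F  |             T            
F  | T  |             F            
F  | F  |             F            
The formula is true on 1 of the 4 rows.

1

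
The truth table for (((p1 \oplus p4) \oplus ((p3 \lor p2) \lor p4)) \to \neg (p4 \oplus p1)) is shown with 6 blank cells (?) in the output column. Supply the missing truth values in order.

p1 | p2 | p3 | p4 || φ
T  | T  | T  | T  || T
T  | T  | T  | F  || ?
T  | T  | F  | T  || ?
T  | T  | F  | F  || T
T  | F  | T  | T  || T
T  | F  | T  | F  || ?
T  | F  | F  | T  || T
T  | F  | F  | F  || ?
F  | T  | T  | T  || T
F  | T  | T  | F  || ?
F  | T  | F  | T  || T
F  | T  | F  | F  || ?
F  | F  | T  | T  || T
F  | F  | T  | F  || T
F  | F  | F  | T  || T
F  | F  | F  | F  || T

Row p1=T, p2=T, p3=T, p4=F: ((p1 \oplus p4) \oplus ((p3 \lor p2) \lor p4)) = F, \neg (p4 \oplus p1) = F, so the formula = T.
Row p1=T, p2=T, p3=F, p4=T: ((p1 \oplus p4) \oplus ((p3 \lor p2) \lor p4)) = T, \neg (p4 \oplus p1) = T, so the formula = T.
Row p1=T, p2=F, p3=T, p4=F: ((p1 \oplus p4) \oplus ((p3 \lor p2) \lor p4)) = F, \neg (p4 \oplus p1) = F, so the formula = T.
Row p1=T, p2=F, p3=F, p4=F: ((p1 \oplus p4) \oplus ((p3 \lor p2) \lor p4)) = T, \neg (p4 \oplus p1) = F, so the formula = F.
Row p1=F, p2=T, p3=T, p4=F: ((p1 \oplus p4) \oplus ((p3 \lor p2) \lor p4)) = T, \neg (p4 \oplus p1) = T, so the formula = T.
Row p1=F, p2=T, p3=F, p4=F: ((p1 \oplus p4) \oplus ((p3 \lor p2) \lor p4)) = T, \neg (p4 \oplus p1) = T, so the formula = T.

T, T, T, F, T, T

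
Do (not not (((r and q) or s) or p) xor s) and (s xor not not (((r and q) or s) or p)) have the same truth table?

p | q | r | s | φ | ψ
- | - | - | - | - | -
T | T | T | T | F | F
T | T | T | F | T | T
T | T | F | T | F | F
T | T | F | F | T | T
T | F | T | T | F | F
T | F | T | F | T | T
T | F | F | T | F | F
T | F | F | F | T | T
F | T | T | T | F | F
F | T | T | F | T | T
F | T | F | T | F | F
F | T | F | F | F | F
F | F | T | T | F | F
F | F | T | F | F | F
F | F | F | T | F | F
F | F | F | F | F | F
The columns for φ and ψ agree on every row, so they are logically equivalent.

equivalent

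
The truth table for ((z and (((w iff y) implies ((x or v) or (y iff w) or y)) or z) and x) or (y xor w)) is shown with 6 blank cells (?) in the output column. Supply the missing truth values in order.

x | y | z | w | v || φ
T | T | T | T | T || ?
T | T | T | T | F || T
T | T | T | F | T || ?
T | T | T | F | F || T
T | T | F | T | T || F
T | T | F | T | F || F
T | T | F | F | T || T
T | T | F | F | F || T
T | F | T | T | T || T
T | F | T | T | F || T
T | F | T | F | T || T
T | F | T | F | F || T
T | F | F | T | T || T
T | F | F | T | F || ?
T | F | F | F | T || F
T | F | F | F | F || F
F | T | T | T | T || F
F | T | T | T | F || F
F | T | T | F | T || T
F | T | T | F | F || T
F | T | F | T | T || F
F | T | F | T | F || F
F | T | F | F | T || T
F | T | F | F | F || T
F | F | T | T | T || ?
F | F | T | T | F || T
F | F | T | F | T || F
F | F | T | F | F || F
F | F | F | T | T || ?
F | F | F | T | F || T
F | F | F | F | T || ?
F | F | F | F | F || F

T, T, T, T, T, F

Row x=T, y=T, z=T, w=T, v=T: (z and (((w iff y) implies ((x or v) or (y iff w) or y)) or z) and x) = T, (y xor w) = F, so the formula = T.
Row x=T, y=T, z=T, w=F, v=T: (z and (((w iff y) implies ((x or v) or (y iff w) or y)) or z) and x) = T, (y xor w) = T, so the formula = T.
Row x=T, y=F, z=F, w=T, v=F: (z and (((w iff y) implies ((x or v) or (y iff w) or y)) or z) and x) = F, (y xor w) = T, so the formula = T.
Row x=F, y=F, z=T, w=T, v=T: (z and (((w iff y) implies ((x or v) or (y iff w) or y)) or z) and x) = F, (y xor w) = T, so the formula = T.
Row x=F, y=F, z=F, w=T, v=T: (z and (((w iff y) implies ((x or v) or (y iff w) or y)) or z) and x) = F, (y xor w) = T, so the formula = T.
Row x=F, y=F, z=F, w=F, v=T: (z and (((w iff y) implies ((x or v) or (y iff w) or y)) or z) and x) = F, (y xor w) = F, so the formula = F.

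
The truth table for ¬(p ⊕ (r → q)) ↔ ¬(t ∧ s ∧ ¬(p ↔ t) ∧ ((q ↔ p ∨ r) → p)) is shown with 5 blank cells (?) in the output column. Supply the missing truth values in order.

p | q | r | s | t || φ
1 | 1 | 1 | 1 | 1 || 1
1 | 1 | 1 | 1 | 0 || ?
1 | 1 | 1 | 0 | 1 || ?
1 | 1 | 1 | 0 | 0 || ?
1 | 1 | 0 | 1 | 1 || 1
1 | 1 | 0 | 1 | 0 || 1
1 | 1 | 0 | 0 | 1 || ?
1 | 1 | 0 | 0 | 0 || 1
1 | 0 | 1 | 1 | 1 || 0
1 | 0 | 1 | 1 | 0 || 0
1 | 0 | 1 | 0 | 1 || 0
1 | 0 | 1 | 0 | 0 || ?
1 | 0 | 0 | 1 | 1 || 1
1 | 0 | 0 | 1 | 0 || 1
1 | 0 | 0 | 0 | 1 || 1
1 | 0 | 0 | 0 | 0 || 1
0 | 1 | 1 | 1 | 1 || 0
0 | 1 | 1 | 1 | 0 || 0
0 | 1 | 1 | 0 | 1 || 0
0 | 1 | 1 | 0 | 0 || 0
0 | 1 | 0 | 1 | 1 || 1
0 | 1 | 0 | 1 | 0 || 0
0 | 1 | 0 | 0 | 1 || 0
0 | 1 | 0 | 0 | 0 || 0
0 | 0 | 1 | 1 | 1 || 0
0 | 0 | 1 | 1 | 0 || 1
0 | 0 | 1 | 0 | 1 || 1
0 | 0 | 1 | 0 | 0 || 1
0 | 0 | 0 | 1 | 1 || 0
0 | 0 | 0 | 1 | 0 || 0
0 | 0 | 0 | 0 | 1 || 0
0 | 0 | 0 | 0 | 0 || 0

Row p=1, q=1, r=1, s=1, t=0: ¬(p ⊕ (r → q)) = 1, ¬(t ∧ s ∧ ¬(p ↔ t) ∧ ((q ↔ p ∨ r) → p)) = 1, so the formula = 1.
Row p=1, q=1, r=1, s=0, t=1: ¬(p ⊕ (r → q)) = 1, ¬(t ∧ s ∧ ¬(p ↔ t) ∧ ((q ↔ p ∨ r) → p)) = 1, so the formula = 1.
Row p=1, q=1, r=1, s=0, t=0: ¬(p ⊕ (r → q)) = 1, ¬(t ∧ s ∧ ¬(p ↔ t) ∧ ((q ↔ p ∨ r) → p)) = 1, so the formula = 1.
Row p=1, q=1, r=0, s=0, t=1: ¬(p ⊕ (r → q)) = 1, ¬(t ∧ s ∧ ¬(p ↔ t) ∧ ((q ↔ p ∨ r) → p)) = 1, so the formula = 1.
Row p=1, q=0, r=1, s=0, t=0: ¬(p ⊕ (r → q)) = 0, ¬(t ∧ s ∧ ¬(p ↔ t) ∧ ((q ↔ p ∨ r) → p)) = 1, so the formula = 0.

1, 1, 1, 1, 0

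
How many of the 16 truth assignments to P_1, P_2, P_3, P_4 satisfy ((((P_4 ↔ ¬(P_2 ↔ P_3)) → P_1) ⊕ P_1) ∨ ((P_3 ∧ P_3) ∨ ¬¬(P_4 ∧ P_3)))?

10

P_1  P_2  P_3  P_4  |  (P_2 ↔ P_3)  ¬(P_2 ↔ P_3)  (P_4 ↔ ¬(P_2 ↔ P_3))  ((P_4 ↔ ¬(P_2 ↔ P_3)) → P_1)  (P_3 ∧ P_3)  (P_4 ∧ P_3)  ¬(P_4 ∧ P_3)  ¬¬(P_4 ∧ P_3)  φ
 T    T    T    T   |       T            F                 F                         T                     T            T            F              T        T
 T    T    T    F   |       T            F                 T                         T                     T            F            T              F        T
 T    T    F    T   |       F            T                 T                         T                     F            F            T              F        F
 T    T    F    F   |       F            T                 F                         T                     F            F            T              F        F
 T    F    T    T   |       F            T                 T                         T                     T            T            F              T        T
 T    F    T    F   |       F            T                 F                         T                     T            F            T              F        T
 T    F    F    T   |       T            F                 F                         T                     F            F            T              F        F
 T    F    F    F   |       T            F                 T                         T                     F            F            T              F        F
 F    T    T    T   |       T            F                 F                         T                     T            T            F              T        T
 F    T    T    F   |       T            F                 T                         F                     T            F            T              F        T
 F    T    F    T   |       F            T                 T                         F                     F            F            T              F        F
 F    T    F    F   |       F            T                 F                         T                     F            F            T              F        T
 F    F    T    T   |       F            T                 T                         F                     T            T            F              T        T
 F    F    T    F   |       F            T                 F                         T                     T            F            T              F        T
 F    F    F    T   |       T            F                 F                         T                     F            F            T              F        T
 F    F    F    F   |       T            F                 T                         F                     F            F            T              F        F
The formula is true on 10 of the 16 rows.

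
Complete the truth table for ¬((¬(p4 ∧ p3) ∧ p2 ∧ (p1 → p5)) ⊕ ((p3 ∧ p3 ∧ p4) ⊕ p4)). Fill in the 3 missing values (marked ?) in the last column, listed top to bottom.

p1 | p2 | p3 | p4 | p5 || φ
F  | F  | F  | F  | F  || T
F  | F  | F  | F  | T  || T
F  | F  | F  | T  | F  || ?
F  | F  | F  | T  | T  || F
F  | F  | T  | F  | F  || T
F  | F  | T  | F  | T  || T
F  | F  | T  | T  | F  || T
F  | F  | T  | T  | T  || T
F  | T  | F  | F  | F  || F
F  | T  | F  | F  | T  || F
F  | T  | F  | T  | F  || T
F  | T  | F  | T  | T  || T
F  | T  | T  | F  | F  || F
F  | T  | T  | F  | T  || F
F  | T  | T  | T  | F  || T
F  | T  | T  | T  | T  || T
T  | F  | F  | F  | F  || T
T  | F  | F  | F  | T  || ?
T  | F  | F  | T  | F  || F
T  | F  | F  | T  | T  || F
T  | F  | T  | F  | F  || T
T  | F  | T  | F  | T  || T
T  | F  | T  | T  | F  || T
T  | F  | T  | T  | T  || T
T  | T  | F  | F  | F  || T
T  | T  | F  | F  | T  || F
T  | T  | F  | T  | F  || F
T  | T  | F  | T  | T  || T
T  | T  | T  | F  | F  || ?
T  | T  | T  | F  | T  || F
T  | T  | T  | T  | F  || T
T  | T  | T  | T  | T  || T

F, T, T

Row p1=F, p2=F, p3=F, p4=T, p5=F: (¬(p4 ∧ p3) ∧ p2 ∧ (p1 → p5)) = F, ((p3 ∧ p3 ∧ p4) ⊕ p4) = T, ((¬(p4 ∧ p3) ∧ p2 ∧ (p1 → p5)) ⊕ ((p3 ∧ p3 ∧ p4) ⊕ p4)) = T, so the formula = F.
Row p1=T, p2=F, p3=F, p4=F, p5=T: (¬(p4 ∧ p3) ∧ p2 ∧ (p1 → p5)) = F, ((p3 ∧ p3 ∧ p4) ⊕ p4) = F, ((¬(p4 ∧ p3) ∧ p2 ∧ (p1 → p5)) ⊕ ((p3 ∧ p3 ∧ p4) ⊕ p4)) = F, so the formula = T.
Row p1=T, p2=T, p3=T, p4=F, p5=F: (¬(p4 ∧ p3) ∧ p2 ∧ (p1 → p5)) = F, ((p3 ∧ p3 ∧ p4) ⊕ p4) = F, ((¬(p4 ∧ p3) ∧ p2 ∧ (p1 → p5)) ⊕ ((p3 ∧ p3 ∧ p4) ⊕ p4)) = F, so the formula = T.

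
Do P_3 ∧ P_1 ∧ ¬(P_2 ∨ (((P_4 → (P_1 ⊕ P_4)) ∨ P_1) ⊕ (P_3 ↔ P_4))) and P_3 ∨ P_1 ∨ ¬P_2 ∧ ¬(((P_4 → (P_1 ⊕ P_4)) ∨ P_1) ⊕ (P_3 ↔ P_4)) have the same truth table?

P_1 | P_2 | P_3 | P_4 | φ | ψ
--- | --- | --- | --- | - | -
 1  |  1  |  1  |  1  | 0 | 1
 1  |  1  |  1  |  0  | 0 | 1
 1  |  1  |  0  |  1  | 0 | 1
 1  |  1  |  0  |  0  | 0 | 1
 1  |  0  |  1  |  1  | 1 | 1
 1  |  0  |  1  |  0  | 0 | 1
 1  |  0  |  0  |  1  | 0 | 1
 1  |  0  |  0  |  0  | 0 | 1
 0  |  1  |  1  |  1  | 0 | 1
 0  |  1  |  1  |  0  | 0 | 1
 0  |  1  |  0  |  1  | 0 | 0
 0  |  1  |  0  |  0  | 0 | 0
 0  |  0  |  1  |  1  | 0 | 1
 0  |  0  |  1  |  0  | 0 | 1
 0  |  0  |  0  |  1  | 0 | 0
 0  |  0  |  0  |  0  | 0 | 1
The columns differ at P_1=1, P_2=1, P_3=1, P_4=1 (φ=0, ψ=1), so they are not equivalent.

not equivalent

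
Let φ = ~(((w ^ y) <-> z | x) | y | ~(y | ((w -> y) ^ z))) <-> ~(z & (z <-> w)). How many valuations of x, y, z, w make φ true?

x  y  z  w     (w ^ y)  (z | x)  ((w ^ y) <-> (z | x))  (w -> y)  ((w -> y) ^ z)  (y | ((w -> y) ^ z))  ~(y | ((w -> y) ^ z))  (z <-> w)  (z & (z <-> w))  ~(z & (z <-> w))  φ
T  T  T  T        F        T               F               T            F                  T                      F                T             T                F          T
T  T  T  F        T        T               T               T            F                  T                      F                F             F                T          F
T  T  F  T        F        T               F               T            T                  T                      F                F             F                T          F
T  T  F  F        T        T               T               T            T                  T                      F                T             F                T          F
T  F  T  T        T        T               T               F            T                  T                      F                T             T                F          T
T  F  T  F        F        T               F               T            F                  F                      T                F             F                T          F
T  F  F  T        T        T               T               F            F                  F                      T                F             F                T          F
T  F  F  F        F        T               F               T            T                  T                      F                T             F                T          T
F  T  T  T        F        T               F               T            F                  T                      F                T             T                F          T
F  T  T  F        T        T               T               T            F                  T                      F                F             F                T          F
F  T  F  T        F        F               T               T            T                  T                      F                F             F                T          F
F  T  F  F        T        F               F               T            T                  T                      F                T             F                T          F
F  F  T  T        T        T               T               F            T                  T                      F                T             T                F          T
F  F  T  F        F        T               F               T            F                  F                      T                F             F                T          F
F  F  F  T        T        F               F               F            F                  F                      T                F             F                T          F
F  F  F  F        F        F               T               T            T                  T                      F                T             F                T          F
The formula is true on 5 of the 16 rows.

5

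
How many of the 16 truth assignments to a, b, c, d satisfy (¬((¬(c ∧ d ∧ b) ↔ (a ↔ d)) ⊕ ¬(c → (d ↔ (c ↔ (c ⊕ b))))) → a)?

a | b | c | d | (c ∧ d ∧ b) | ¬(c ∧ d ∧ b) | (a ↔ d) | (¬(c ∧ d ∧ b) ↔ (a ↔ d)) | (c ⊕ b) | (c ↔ (c ⊕ b)) | (d ↔ (c ↔ (c ⊕ b))) | (c → (d ↔ (c ↔ (c ⊕ b)))) | ¬(c → (d ↔ (c ↔ (c ⊕ b)))) | φ
- | - | - | - | ----------- | ------------ | ------- | ------------------------ | ------- | ------------- | ------------------- | ------------------------- | -------------------------- | -
F | F | F | F |      F      |      T       |    T    |            T             |    F    |       T       |          F          |             T             |             F              | T
F | F | F | T |      F      |      T       |    F    |            F             |    F    |       T       |          T          |             T             |             F              | F
F | F | T | F |      F      |      T       |    T    |            T             |    T    |       T       |          F          |             F             |             T              | F
F | F | T | T |      F      |      T       |    F    |            F             |    T    |       T       |          T          |             T             |             F              | F
F | T | F | F |      F      |      T       |    T    |            T             |    T    |       F       |          T          |             T             |             F              | T
F | T | F | T |      F      |      T       |    F    |            F             |    T    |       F       |          F          |             T             |             F              | F
F | T | T | F |      F      |      T       |    T    |            T             |    F    |       F       |          T          |             T             |             F              | T
F | T | T | T |      T      |      F       |    F    |            T             |    F    |       F       |          F          |             F             |             T              | F
T | F | F | F |      F      |      T       |    F    |            F             |    F    |       T       |          F          |             T             |             F              | T
T | F | F | T |      F      |      T       |    T    |            T             |    F    |       T       |          T          |             T             |             F              | T
T | F | T | F |      F      |      T       |    F    |            F             |    T    |       T       |          F          |             F             |             T              | T
T | F | T | T |      F      |      T       |    T    |            T             |    T    |       T       |          T          |             T             |             F              | T
T | T | F | F |      F      |      T       |    F    |            F             |    T    |       F       |          T          |             T             |             F              | T
T | T | F | T |      F      |      T       |    T    |            T             |    T    |       F       |          F          |             T             |             F              | T
T | T | T | F |      F      |      T       |    F    |            F             |    F    |       F       |          T          |             T             |             F              | T
T | T | T | T |      T      |      F       |    T    |            F             |    F    |       F       |          F          |             F             |             T              | T
The formula is true on 11 of the 16 rows.

11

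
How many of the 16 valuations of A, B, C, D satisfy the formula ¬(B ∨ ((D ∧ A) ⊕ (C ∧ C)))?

A  B  C  D  |  (D ∧ A)  (C ∧ C)  ((D ∧ A) ⊕ (C ∧ C))  (B ∨ ((D ∧ A) ⊕ (C ∧ C)))  ¬(B ∨ ((D ∧ A) ⊕ (C ∧ C)))
F  F  F  F  |     F        F              F                       F                          T             
F  F  F  T  |     F        F              F                       F                          T             
F  F  T  F  |     F        T              T                       T                          F             
F  F  T  T  |     F        T              T                       T                          F             
F  T  F  F  |     F        F              F                       T                          F             
F  T  F  T  |     F        F              F                       T                          F             
F  T  T  F  |     F        T              T                       T                          F             
F  T  T  T  |     F        T              T                       T                          F             
T  F  F  F  |     F        F              F                       F                          T             
T  F  F  T  |     T        F              T                       T                          F             
T  F  T  F  |     F        T              T                       T                          F             
T  F  T  T  |     T        T              F                       F                          T             
T  T  F  F  |     F        F              F                       T                          F             
T  T  F  T  |     T        F              T                       T                          F             
T  T  T  F  |     F        T              T                       T                          F             
T  T  T  T  |     T        T              F                       T                          F             
The formula is true on 4 of the 16 rows.

4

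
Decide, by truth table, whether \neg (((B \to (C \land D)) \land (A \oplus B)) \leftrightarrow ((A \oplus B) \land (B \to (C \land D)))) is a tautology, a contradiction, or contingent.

contradiction

A | B | C | D | φ
- | - | - | - | -
F | F | F | F | F
F | F | F | T | F
F | F | T | F | F
F | F | T | T | F
F | T | F | F | F
F | T | F | T | F
F | T | T | F | F
F | T | T | T | F
T | F | F | F | F
T | F | F | T | F
T | F | T | F | F
T | F | T | T | F
T | T | F | F | F
T | T | F | T | F
T | T | T | F | F
T | T | T | T | F
Every row is F, so the formula is a contradiction.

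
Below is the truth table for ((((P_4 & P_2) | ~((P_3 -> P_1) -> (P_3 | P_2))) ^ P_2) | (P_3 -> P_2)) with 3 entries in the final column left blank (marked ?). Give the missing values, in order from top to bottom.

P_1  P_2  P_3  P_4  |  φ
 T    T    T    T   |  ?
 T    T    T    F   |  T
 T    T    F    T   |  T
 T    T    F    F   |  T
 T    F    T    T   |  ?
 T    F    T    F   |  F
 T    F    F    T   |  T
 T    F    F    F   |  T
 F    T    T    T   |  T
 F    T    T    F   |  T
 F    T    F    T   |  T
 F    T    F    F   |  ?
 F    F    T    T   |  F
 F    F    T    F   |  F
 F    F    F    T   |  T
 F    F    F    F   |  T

T, F, T

Row P_1=T, P_2=T, P_3=T, P_4=T: (((P_4 & P_2) | ~((P_3 -> P_1) -> (P_3 | P_2))) ^ P_2) = F, (P_3 -> P_2) = T, so the formula = T.
Row P_1=T, P_2=F, P_3=T, P_4=T: (((P_4 & P_2) | ~((P_3 -> P_1) -> (P_3 | P_2))) ^ P_2) = F, (P_3 -> P_2) = F, so the formula = F.
Row P_1=F, P_2=T, P_3=F, P_4=F: (((P_4 & P_2) | ~((P_3 -> P_1) -> (P_3 | P_2))) ^ P_2) = T, (P_3 -> P_2) = T, so the formula = T.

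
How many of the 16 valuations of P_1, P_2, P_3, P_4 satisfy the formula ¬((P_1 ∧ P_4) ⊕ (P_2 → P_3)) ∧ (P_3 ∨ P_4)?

P_1 | P_2 | P_3 | P_4 | (P_1 ∧ P_4) | (P_2 → P_3) | ((P_1 ∧ P_4) ⊕ (P_2 → P_3)) | ¬((P_1 ∧ P_4) ⊕ (P_2 → P_3)) | (P_3 ∨ P_4) | φ
--- | --- | --- | --- | ----------- | ----------- | --------------------------- | ---------------------------- | ----------- | -
 F  |  F  |  F  |  F  |      F      |      T      |              T              |              F               |      F      | F
 F  |  F  |  F  |  T  |      F      |      T      |              T              |              F               |      T      | F
 F  |  F  |  T  |  F  |      F      |      T      |              T              |              F               |      T      | F
 F  |  F  |  T  |  T  |      F      |      T      |              T              |              F               |      T      | F
 F  |  T  |  F  |  F  |      F      |      F      |              F              |              T               |      F      | F
 F  |  T  |  F  |  T  |      F      |      F      |              F              |              T               |      T      | T
 F  |  T  |  T  |  F  |      F      |      T      |              T              |              F               |      T      | F
 F  |  T  |  T  |  T  |      F      |      T      |              T              |              F               |      T      | F
 T  |  F  |  F  |  F  |      F      |      T      |              T              |              F               |      F      | F
 T  |  F  |  F  |  T  |      T      |      T      |              F              |              T               |      T      | T
 T  |  F  |  T  |  F  |      F      |      T      |              T              |              F               |      T      | F
 T  |  F  |  T  |  T  |      T      |      T      |              F              |              T               |      T      | T
 T  |  T  |  F  |  F  |      F      |      F      |              F              |              T               |      F      | F
 T  |  T  |  F  |  T  |      T      |      F      |              T              |              F               |      T      | F
 T  |  T  |  T  |  F  |      F      |      T      |              T              |              F               |      T      | F
 T  |  T  |  T  |  T  |      T      |      T      |              F              |              T               |      T      | T
The formula is true on 4 of the 16 rows.

4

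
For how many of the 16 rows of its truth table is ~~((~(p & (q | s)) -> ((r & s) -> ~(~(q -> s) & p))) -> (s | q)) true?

12

p  q  r  s     (q | s)  (p & (q | s))  ~(p & (q | s))  (r & s)  (q -> s)  ~(q -> s)  (~(q -> s) & p)  ~(~(q -> s) & p)  (s | q)  φ
F  F  F  F        F           F              T            F        T          F             F                T             F     F
F  F  F  T        T           F              T            F        T          F             F                T             T     T
F  F  T  F        F           F              T            F        T          F             F                T             F     F
F  F  T  T        T           F              T            T        T          F             F                T             T     T
F  T  F  F        T           F              T            F        F          T             F                T             T     T
F  T  F  T        T           F              T            F        T          F             F                T             T     T
F  T  T  F        T           F              T            F        F          T             F                T             T     T
F  T  T  T        T           F              T            T        T          F             F                T             T     T
T  F  F  F        F           F              T            F        T          F             F                T             F     F
T  F  F  T        T           T              F            F        T          F             F                T             T     T
T  F  T  F        F           F              T            F        T          F             F                T             F     F
T  F  T  T        T           T              F            T        T          F             F                T             T     T
T  T  F  F        T           T              F            F        F          T             T                F             T     T
T  T  F  T        T           T              F            F        T          F             F                T             T     T
T  T  T  F        T           T              F            F        F          T             T                F             T     T
T  T  T  T        T           T              F            T        T          F             F                T             T     T
The formula is true on 12 of the 16 rows.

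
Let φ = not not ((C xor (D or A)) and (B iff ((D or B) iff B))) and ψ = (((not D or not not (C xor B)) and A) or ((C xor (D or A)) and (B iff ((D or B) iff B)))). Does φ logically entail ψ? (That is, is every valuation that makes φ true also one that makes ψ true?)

A | B | C | D | φ | ψ
- | - | - | - | - | -
T | T | T | T | F | F
T | T | T | F | F | T
T | T | F | T | T | T
T | T | F | F | T | T
T | F | T | T | F | T
T | F | T | F | F | T
T | F | F | T | T | T
T | F | F | F | F | T
F | T | T | T | F | F
F | T | T | F | T | T
F | T | F | T | T | T
F | T | F | F | F | F
F | F | T | T | F | F
F | F | T | F | F | F
F | F | F | T | T | T
F | F | F | F | F | F
In every row where φ is true, ψ is also true, so φ ⊨ ψ.

yes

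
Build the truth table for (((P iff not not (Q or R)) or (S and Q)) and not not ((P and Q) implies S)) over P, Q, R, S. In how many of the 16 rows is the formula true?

P  Q  R  S  |  (Q or R)  not (Q or R)  not not (Q or R)  (P iff not not (Q or R))  (S and Q)  (P and Q)  ((P and Q) implies S)  not ((P and Q) implies S)  φ
F  F  F  F  |     F           T               F                     T                  F          F                T                        F              T
F  F  F  T  |     F           T               F                     T                  F          F                T                        F              T
F  F  T  F  |     T           F               T                     F                  F          F                T                        F              F
F  F  T  T  |     T           F               T                     F                  F          F                T                        F              F
F  T  F  F  |     T           F               T                     F                  F          F                T                        F              F
F  T  F  T  |     T           F               T                     F                  T          F                T                        F              T
F  T  T  F  |     T           F               T                     F                  F          F                T                        F              F
F  T  T  T  |     T           F               T                     F                  T          F                T                        F              T
T  F  F  F  |     F           T               F                     F                  F          F                T                        F              F
T  F  F  T  |     F           T               F                     F                  F          F                T                        F              F
T  F  T  F  |     T           F               T                     T                  F          F                T                        F              T
T  F  T  T  |     T           F               T                     T                  F          F                T                        F              T
T  T  F  F  |     T           F               T                     T                  F          T                F                        T              F
T  T  F  T  |     T           F               T                     T                  T          T                T                        F              T
T  T  T  F  |     T           F               T                     T                  F          T                F                        T              F
T  T  T  T  |     T           F               T                     T                  T          T                T                        F              T
The formula is true on 8 of the 16 rows.

8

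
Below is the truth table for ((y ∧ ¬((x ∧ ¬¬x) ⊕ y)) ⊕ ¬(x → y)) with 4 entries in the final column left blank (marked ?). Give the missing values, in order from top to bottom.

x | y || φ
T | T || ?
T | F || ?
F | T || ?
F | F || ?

T, T, F, F

Row x=T, y=T: (y ∧ ¬((x ∧ ¬¬x) ⊕ y)) = T, ¬(x → y) = F, so the formula = T.
Row x=T, y=F: (y ∧ ¬((x ∧ ¬¬x) ⊕ y)) = F, ¬(x → y) = T, so the formula = T.
Row x=F, y=T: (y ∧ ¬((x ∧ ¬¬x) ⊕ y)) = F, ¬(x → y) = F, so the formula = F.
Row x=F, y=F: (y ∧ ¬((x ∧ ¬¬x) ⊕ y)) = F, ¬(x → y) = F, so the formula = F.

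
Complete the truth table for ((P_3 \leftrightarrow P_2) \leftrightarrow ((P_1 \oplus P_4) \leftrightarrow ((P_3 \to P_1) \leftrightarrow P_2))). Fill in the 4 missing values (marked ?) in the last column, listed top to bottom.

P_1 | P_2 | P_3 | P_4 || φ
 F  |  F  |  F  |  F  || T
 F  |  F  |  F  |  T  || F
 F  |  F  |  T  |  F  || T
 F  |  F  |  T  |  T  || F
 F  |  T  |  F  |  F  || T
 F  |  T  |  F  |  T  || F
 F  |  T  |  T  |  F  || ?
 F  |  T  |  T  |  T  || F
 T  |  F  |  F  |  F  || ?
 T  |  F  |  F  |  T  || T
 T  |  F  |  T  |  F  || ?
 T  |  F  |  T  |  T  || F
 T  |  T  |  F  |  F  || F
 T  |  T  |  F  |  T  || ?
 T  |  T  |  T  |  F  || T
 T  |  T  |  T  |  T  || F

T, F, T, T

Row P_1=F, P_2=T, P_3=T, P_4=F: (P_3 \leftrightarrow P_2) = T, ((P_1 \oplus P_4) \leftrightarrow ((P_3 \to P_1) \leftrightarrow P_2)) = T, so the formula = T.
Row P_1=T, P_2=F, P_3=F, P_4=F: (P_3 \leftrightarrow P_2) = T, ((P_1 \oplus P_4) \leftrightarrow ((P_3 \to P_1) \leftrightarrow P_2)) = F, so the formula = F.
Row P_1=T, P_2=F, P_3=T, P_4=F: (P_3 \leftrightarrow P_2) = F, ((P_1 \oplus P_4) \leftrightarrow ((P_3 \to P_1) \leftrightarrow P_2)) = F, so the formula = T.
Row P_1=T, P_2=T, P_3=F, P_4=T: (P_3 \leftrightarrow P_2) = F, ((P_1 \oplus P_4) \leftrightarrow ((P_3 \to P_1) \leftrightarrow P_2)) = F, so the formula = T.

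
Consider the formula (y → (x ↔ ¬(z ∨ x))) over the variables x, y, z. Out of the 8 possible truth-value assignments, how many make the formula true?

5

x | y | z || (y → (x ↔ ¬(z ∨ x)))
T | T | T ||          F          
T | T | F ||          F          
T | F | T ||          T          
T | F | F ||          T          
F | T | T ||          T          
F | T | F ||          F          
F | F | T ||          T          
F | F | F ||          T          
The formula is true on 5 of the 8 rows.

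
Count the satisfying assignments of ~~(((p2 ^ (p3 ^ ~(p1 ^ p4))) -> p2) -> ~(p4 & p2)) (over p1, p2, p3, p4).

12

  p1  |   p2  |   p3  |   p4  ||   φ  
 True |  True |  True |  True || False
 True |  True |  True | False ||  True
 True |  True | False |  True || False
 True |  True | False | False ||  True
 True | False |  True |  True ||  True
 True | False |  True | False ||  True
 True | False | False |  True ||  True
 True | False | False | False ||  True
False |  True |  True |  True || False
False |  True |  True | False ||  True
False |  True | False |  True || False
False |  True | False | False ||  True
False | False |  True |  True ||  True
False | False |  True | False ||  True
False | False | False |  True ||  True
False | False | False | False ||  True
The formula is true on 12 of the 16 rows.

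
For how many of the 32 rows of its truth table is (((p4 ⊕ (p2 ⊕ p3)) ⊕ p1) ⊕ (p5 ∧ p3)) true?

p1  p2  p3  p4  p5  |  φ
1   1   1   1   1   |  1
1   1   1   1   0   |  0
1   1   1   0   1   |  0
1   1   1   0   0   |  1
1   1   0   1   1   |  1
1   1   0   1   0   |  1
1   1   0   0   1   |  0
1   1   0   0   0   |  0
1   0   1   1   1   |  0
1   0   1   1   0   |  1
1   0   1   0   1   |  1
1   0   1   0   0   |  0
1   0   0   1   1   |  0
1   0   0   1   0   |  0
1   0   0   0   1   |  1
1   0   0   0   0   |  1
0   1   1   1   1   |  0
0   1   1   1   0   |  1
0   1   1   0   1   |  1
0   1   1   0   0   |  0
0   1   0   1   1   |  0
0   1   0   1   0   |  0
0   1   0   0   1   |  1
0   1   0   0   0   |  1
0   0   1   1   1   |  1
0   0   1   1   0   |  0
0   0   1   0   1   |  0
0   0   1   0   0   |  1
0   0   0   1   1   |  1
0   0   0   1   0   |  1
0   0   0   0   1   |  0
0   0   0   0   0   |  0
The formula is true on 16 of the 32 rows.

16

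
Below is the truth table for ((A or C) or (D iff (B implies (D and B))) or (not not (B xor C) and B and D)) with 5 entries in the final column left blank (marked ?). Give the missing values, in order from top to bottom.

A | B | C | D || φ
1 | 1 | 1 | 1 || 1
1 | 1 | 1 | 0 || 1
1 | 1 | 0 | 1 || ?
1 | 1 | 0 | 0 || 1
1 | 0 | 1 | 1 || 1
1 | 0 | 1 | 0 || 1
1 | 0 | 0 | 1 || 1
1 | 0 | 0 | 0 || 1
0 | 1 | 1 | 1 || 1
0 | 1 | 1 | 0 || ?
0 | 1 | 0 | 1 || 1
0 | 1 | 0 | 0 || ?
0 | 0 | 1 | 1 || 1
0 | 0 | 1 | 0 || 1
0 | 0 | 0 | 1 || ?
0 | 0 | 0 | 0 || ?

1, 1, 1, 1, 0

Row A=1, B=1, C=0, D=1: (A or C) = 1, (D iff (B implies (D and B))) = 1, (not not (B xor C) and B and D) = 1, so the formula = 1.
Row A=0, B=1, C=1, D=0: (A or C) = 1, (D iff (B implies (D and B))) = 1, (not not (B xor C) and B and D) = 0, so the formula = 1.
Row A=0, B=1, C=0, D=0: (A or C) = 0, (D iff (B implies (D and B))) = 1, (not not (B xor C) and B and D) = 0, so the formula = 1.
Row A=0, B=0, C=0, D=1: (A or C) = 0, (D iff (B implies (D and B))) = 1, (not not (B xor C) and B and D) = 0, so the formula = 1.
Row A=0, B=0, C=0, D=0: (A or C) = 0, (D iff (B implies (D and B))) = 0, (not not (B xor C) and B and D) = 0, so the formula = 0.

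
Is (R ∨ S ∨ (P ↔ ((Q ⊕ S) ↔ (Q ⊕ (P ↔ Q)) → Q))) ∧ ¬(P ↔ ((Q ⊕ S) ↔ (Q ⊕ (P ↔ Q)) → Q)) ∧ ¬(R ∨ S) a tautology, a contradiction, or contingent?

P  Q  R  S  |  (R ∨ S)  (Q ⊕ S)  (P ↔ Q)  (Q ⊕ (P ↔ Q))  ((Q ⊕ (P ↔ Q)) → Q)  ¬(R ∨ S)  φ
T  T  T  T  |     T        F        T           F                 T              F      F
T  T  T  F  |     T        T        T           F                 T              F      F
T  T  F  T  |     T        F        T           F                 T              F      F
T  T  F  F  |     F        T        T           F                 T              T      F
T  F  T  T  |     T        T        F           F                 T              F      F
T  F  T  F  |     T        F        F           F                 T              F      F
T  F  F  T  |     T        T        F           F                 T              F      F
T  F  F  F  |     F        F        F           F                 T              T      F
F  T  T  T  |     T        F        F           T                 T              F      F
F  T  T  F  |     T        T        F           T                 T              F      F
F  T  F  T  |     T        F        F           T                 T              F      F
F  T  F  F  |     F        T        F           T                 T              T      F
F  F  T  T  |     T        T        T           T                 F              F      F
F  F  T  F  |     T        F        T           T                 F              F      F
F  F  F  T  |     T        T        T           T                 F              F      F
F  F  F  F  |     F        F        T           T                 F              T      F
Every row is F, so the formula is a contradiction.

contradiction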